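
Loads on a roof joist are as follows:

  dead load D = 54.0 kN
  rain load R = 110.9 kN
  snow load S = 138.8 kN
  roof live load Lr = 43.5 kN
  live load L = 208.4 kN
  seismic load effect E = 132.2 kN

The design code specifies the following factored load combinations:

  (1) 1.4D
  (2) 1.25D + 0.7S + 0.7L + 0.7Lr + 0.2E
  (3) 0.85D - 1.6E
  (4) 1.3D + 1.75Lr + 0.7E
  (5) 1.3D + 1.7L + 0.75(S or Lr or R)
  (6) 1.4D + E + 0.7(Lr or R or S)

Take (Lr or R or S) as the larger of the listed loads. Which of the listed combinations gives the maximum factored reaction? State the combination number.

(S or Lr or R) → S = 138.8 kN; (Lr or R or S) → S = 138.8 kN.
(1) 1.4(54.0) = 75.60
(2) 1.25(54.0) + 0.7(138.8) + 0.7(208.4) + 0.7(43.5) + 0.2(132.2) = 67.50 + 97.16 + 145.88 + 30.45 + 26.44 = 367.43
(3) 0.85(54.0) - 1.6(132.2) = 45.90 - 211.52 = -165.62
(4) 1.3(54.0) + 1.75(43.5) + 0.7(132.2) = 70.20 + 76.13 + 92.54 = 238.87
(5) 1.3(54.0) + 1.7(208.4) + 0.75(138.8) = 70.20 + 354.28 + 104.10 = 528.58
(6) 1.4(54.0) + 1.0(132.2) + 0.7(138.8) = 75.60 + 132.20 + 97.16 = 304.96
The largest value is 528.58 kN from combination 5.

Combination 5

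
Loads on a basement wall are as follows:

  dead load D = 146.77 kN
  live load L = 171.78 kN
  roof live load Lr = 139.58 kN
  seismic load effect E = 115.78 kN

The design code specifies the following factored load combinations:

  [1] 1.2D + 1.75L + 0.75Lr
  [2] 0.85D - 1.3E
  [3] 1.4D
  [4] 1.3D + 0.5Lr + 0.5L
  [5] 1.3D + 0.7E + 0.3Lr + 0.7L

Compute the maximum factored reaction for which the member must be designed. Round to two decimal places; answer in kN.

581.42 kN

[1] 1.2(146.77) + 1.75(171.78) + 0.75(139.58) = 581.42
[2] 0.85(146.77) - 1.3(115.78) = -25.76
[3] 1.4(146.77) = 205.48
[4] 1.3(146.77) + 0.5(139.58) + 0.5(171.78) = 346.48
[5] 1.3(146.77) + 0.7(115.78) + 0.3(139.58) + 0.7(171.78) = 433.97
The controlling combination is 1, giving 581.42 kN.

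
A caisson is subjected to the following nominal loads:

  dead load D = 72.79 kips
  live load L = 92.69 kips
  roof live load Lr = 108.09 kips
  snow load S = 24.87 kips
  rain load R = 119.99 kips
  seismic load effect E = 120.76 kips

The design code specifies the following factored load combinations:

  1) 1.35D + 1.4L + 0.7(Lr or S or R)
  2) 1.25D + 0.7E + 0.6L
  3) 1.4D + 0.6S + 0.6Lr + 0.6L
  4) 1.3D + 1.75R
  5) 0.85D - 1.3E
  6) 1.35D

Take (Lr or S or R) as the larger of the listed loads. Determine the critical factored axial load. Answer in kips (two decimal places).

(Lr or S or R) → R = 119.99 kips.
1) 1.35(72.79) + 1.4(92.69) + 0.7(119.99) = 98.27 + 129.77 + 83.99 = 312.03
2) 1.25(72.79) + 0.7(120.76) + 0.6(92.69) = 90.99 + 84.53 + 55.61 = 231.13
3) 1.4(72.79) + 0.6(24.87) + 0.6(108.09) + 0.6(92.69) = 237.30
4) 1.3(72.79) + 1.75(119.99) = 94.63 + 209.98 = 304.61
5) 0.85(72.79) - 1.3(120.76) = 61.87 - 156.99 = -95.12
6) 1.35(72.79) = 98.27
Combination 1 governs: P_u = 312.03 kips.

312.03 kips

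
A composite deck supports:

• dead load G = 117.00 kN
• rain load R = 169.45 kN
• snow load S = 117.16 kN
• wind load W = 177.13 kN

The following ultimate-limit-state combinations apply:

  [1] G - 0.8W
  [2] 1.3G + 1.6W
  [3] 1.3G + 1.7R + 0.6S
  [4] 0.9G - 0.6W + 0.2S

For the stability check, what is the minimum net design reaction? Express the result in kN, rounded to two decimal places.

[1] 1.0(117.00) - 0.8(177.13) = -24.70
[2] 1.3(117.00) + 1.6(177.13) = 435.51
[3] 1.3(117.00) + 1.7(169.45) + 0.6(117.16) = 510.46
[4] 0.9(117.00) - 0.6(177.13) + 0.2(117.16) = 22.45
Combination 1 gives the minimum: -24.70 kN.

-24.70 kN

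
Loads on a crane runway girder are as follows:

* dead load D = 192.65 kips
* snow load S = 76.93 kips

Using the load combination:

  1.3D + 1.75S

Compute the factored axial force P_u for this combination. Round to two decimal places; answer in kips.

1.3(192.65) + 1.75(76.93) = 385.07
P_u = 385.07 kips.

385.07 kips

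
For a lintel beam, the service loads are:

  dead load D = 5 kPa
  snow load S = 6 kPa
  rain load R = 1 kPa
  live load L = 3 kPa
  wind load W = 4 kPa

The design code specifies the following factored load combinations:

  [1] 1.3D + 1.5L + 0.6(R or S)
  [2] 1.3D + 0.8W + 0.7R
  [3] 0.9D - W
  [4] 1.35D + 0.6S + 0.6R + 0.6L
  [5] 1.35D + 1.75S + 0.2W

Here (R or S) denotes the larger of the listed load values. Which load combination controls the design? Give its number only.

Combination 5

(R or S) → S = 6 kPa.
[1] 1.3(5) + 1.5(3) + 0.6(6) = 14.6
[2] 1.3(5) + 0.8(4) + 0.7(1) = 10.4
[3] 0.9(5) - 1.0(4) = 0.5
[4] 1.35(5) + 0.6(6) + 0.6(1) + 0.6(3) = 12.8
[5] 1.35(5) + 1.75(6) + 0.2(4) = 18.1
The largest value is 18.1 kPa from combination 5.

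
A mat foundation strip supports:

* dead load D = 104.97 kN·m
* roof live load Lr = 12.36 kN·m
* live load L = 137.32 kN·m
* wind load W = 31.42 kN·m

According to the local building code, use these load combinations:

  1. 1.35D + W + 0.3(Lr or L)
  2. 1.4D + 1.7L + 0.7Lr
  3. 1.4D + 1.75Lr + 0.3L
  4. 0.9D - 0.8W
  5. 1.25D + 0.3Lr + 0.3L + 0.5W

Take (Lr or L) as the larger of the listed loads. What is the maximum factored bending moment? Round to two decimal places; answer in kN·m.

389.05 kN·m

(Lr or L) → L = 137.32 kN·m.
1. 1.35(104.97) + 1.0(31.42) + 0.3(137.32) = 214.33
2. 1.4(104.97) + 1.7(137.32) + 0.7(12.36) = 389.05
3. 1.4(104.97) + 1.75(12.36) + 0.3(137.32) = 209.78
4. 0.9(104.97) - 0.8(31.42) = 69.34
5. 1.25(104.97) + 0.3(12.36) + 0.3(137.32) + 0.5(31.42) = 191.83
Maximum is from combination 2.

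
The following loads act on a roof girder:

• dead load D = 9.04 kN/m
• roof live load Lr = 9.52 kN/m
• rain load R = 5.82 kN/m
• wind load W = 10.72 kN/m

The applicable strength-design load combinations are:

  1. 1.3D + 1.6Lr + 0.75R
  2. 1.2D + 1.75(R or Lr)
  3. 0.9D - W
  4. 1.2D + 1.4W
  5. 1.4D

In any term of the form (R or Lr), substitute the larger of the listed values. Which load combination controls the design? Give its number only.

Combination 1

(R or Lr) → Lr = 9.52 kN/m.
1. 1.3(9.04) + 1.6(9.52) + 0.75(5.82) = 11.75 + 15.23 + 4.37 = 31.35
2. 1.2(9.04) + 1.75(9.52) = 10.85 + 16.66 = 27.51
3. 0.9(9.04) - 1.0(10.72) = 8.14 - 10.72 = -2.58
4. 1.2(9.04) + 1.4(10.72) = 10.85 + 15.01 = 25.86
5. 1.4(9.04) = 12.66
The largest value is 31.35 kN/m from combination 1.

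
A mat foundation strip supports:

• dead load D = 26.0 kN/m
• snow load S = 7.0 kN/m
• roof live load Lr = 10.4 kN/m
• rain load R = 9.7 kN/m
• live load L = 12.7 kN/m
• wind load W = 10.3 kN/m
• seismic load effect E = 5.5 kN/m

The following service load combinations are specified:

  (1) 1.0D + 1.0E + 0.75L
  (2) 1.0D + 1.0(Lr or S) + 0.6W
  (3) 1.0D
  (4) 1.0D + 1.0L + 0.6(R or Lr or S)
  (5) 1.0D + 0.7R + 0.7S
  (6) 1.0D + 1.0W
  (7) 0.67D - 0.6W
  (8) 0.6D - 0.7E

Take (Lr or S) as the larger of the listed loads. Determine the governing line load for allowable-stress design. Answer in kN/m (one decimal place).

44.9 kN/m

(Lr or S) → Lr = 10.4 kN/m; (R or Lr or S) → Lr = 10.4 kN/m.
(1) 1.0(26.0) + 1.0(5.5) + 0.75(12.7) = 26.0 + 5.5 + 9.5 = 41.0
(2) 1.0(26.0) + 1.0(10.4) + 0.6(10.3) = 26.0 + 10.4 + 6.2 = 42.6
(3) 1.0(26.0) = 26.0
(4) 1.0(26.0) + 1.0(12.7) + 0.6(10.4) = 26.0 + 12.7 + 6.2 = 44.9
(5) 1.0(26.0) + 0.7(9.7) + 0.7(7.0) = 26.0 + 6.8 + 4.9 = 37.7
(6) 1.0(26.0) + 1.0(10.3) = 26.0 + 10.3 = 36.3
(7) 0.67(26.0) - 0.6(10.3) = 17.4 - 6.2 = 11.2
(8) 0.6(26.0) - 0.7(5.5) = 11.8
The controlling combination is 4, giving 44.9 kN/m.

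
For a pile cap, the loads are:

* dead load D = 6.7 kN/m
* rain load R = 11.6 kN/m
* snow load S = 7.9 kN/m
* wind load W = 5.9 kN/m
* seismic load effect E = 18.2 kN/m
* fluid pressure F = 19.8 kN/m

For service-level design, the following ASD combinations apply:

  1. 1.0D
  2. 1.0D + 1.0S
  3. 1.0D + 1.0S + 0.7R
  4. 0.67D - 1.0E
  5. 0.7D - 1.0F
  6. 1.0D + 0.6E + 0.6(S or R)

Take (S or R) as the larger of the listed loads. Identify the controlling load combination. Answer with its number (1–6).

(S or R) → R = 11.6 kN/m.
1. 1.0(6.7) = 6.7
2. 1.0(6.7) + 1.0(7.9) = 6.7 + 7.9 = 14.6
3. 1.0(6.7) + 1.0(7.9) + 0.7(11.6) = 6.7 + 7.9 + 8.1 = 22.7
4. 0.67(6.7) - 1.0(18.2) = 4.5 - 18.2 = -13.7
5. 0.7(6.7) - 1.0(19.8) = 4.7 - 19.8 = -15.1
6. 1.0(6.7) + 0.6(18.2) + 0.6(11.6) = 6.7 + 10.9 + 7.0 = 24.6
The largest value is 24.6 kN/m from combination 6.

Combination 6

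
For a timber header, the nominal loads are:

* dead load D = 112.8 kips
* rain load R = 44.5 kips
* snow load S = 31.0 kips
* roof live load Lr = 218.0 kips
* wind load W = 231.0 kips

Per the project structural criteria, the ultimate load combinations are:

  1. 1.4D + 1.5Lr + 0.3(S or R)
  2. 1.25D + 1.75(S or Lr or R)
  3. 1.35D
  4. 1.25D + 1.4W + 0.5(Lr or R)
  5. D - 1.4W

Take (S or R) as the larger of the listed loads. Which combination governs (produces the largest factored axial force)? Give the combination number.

(S or R) → R = 44.5 kips; (S or Lr or R) → Lr = 218.0 kips; (Lr or R) → Lr = 218.0 kips.
1. 1.4(112.8) + 1.5(218.0) + 0.3(44.5) = 157.92 + 327.00 + 13.35 = 498.27
2. 1.25(112.8) + 1.75(218.0) = 141.00 + 381.50 = 522.50
3. 1.35(112.8) = 152.28
4. 1.25(112.8) + 1.4(231.0) + 0.5(218.0) = 141.00 + 323.40 + 109.00 = 573.40
5. 1.0(112.8) - 1.4(231.0) = 112.80 - 323.40 = -210.60
The largest value is 573.40 kips from combination 4.

Combination 4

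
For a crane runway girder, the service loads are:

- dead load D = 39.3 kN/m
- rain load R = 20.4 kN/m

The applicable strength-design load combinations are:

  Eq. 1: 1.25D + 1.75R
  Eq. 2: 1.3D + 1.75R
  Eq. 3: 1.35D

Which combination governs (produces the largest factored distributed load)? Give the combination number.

Eq. 1: 1.25(39.3) + 1.75(20.4) = 49.1 + 35.7 = 84.8
Eq. 2: 1.3(39.3) + 1.75(20.4) = 51.1 + 35.7 = 86.8
Eq. 3: 1.35(39.3) = 53.1
The largest value is 86.8 kN/m from combination 2.

Combination 2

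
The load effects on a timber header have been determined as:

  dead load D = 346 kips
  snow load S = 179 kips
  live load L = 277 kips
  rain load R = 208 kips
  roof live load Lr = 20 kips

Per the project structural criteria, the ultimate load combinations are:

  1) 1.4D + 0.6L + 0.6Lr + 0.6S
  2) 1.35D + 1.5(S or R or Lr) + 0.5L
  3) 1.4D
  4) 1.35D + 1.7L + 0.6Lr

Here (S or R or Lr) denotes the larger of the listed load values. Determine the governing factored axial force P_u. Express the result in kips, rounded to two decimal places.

950.00 kips

(S or R or Lr) → R = 208 kips.
1) 1.4(346) + 0.6(277) + 0.6(20) + 0.6(179) = 770.00
2) 1.35(346) + 1.5(208) + 0.5(277) = 917.60
3) 1.4(346) = 484.40
4) 1.35(346) + 1.7(277) + 0.6(20) = 950.00
The controlling combination is 4, giving 950.00 kips.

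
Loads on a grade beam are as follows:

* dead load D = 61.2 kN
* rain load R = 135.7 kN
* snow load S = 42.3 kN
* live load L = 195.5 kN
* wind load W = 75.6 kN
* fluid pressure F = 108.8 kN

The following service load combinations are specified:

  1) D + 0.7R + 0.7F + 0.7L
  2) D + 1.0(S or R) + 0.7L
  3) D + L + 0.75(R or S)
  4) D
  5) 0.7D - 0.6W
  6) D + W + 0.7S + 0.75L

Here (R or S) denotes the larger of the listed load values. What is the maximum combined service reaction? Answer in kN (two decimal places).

369.20 kN

(S or R) → R = 135.7 kN; (R or S) → R = 135.7 kN.
1) 1.0(61.2) + 0.7(135.7) + 0.7(108.8) + 0.7(195.5) = 61.20 + 94.99 + 76.16 + 136.85 = 369.20
2) 1.0(61.2) + 1.0(135.7) + 0.7(195.5) = 61.20 + 135.70 + 136.85 = 333.75
3) 1.0(61.2) + 1.0(195.5) + 0.75(135.7) = 61.20 + 195.50 + 101.78 = 358.48
4) 1.0(61.2) = 61.20
5) 0.7(61.2) - 0.6(75.6) = 42.84 - 45.36 = -2.52
6) 1.0(61.2) + 1.0(75.6) + 0.7(42.3) + 0.75(195.5) = 61.20 + 75.60 + 29.61 + 146.63 = 313.04
The controlling combination is 1, giving 369.20 kN.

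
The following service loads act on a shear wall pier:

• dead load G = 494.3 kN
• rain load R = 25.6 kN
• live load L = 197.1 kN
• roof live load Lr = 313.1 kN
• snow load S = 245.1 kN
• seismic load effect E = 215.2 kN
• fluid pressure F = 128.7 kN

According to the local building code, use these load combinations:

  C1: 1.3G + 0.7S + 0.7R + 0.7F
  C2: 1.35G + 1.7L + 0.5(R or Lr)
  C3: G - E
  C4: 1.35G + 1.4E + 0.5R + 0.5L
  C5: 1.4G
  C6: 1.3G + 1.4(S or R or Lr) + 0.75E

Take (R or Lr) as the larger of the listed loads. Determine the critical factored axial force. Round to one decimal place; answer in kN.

(R or Lr) → Lr = 313.1 kN; (S or R or Lr) → Lr = 313.1 kN.
C1: 1.3(494.3) + 0.7(245.1) + 0.7(25.6) + 0.7(128.7) = 642.6 + 171.6 + 17.9 + 90.1 = 922.2
C2: 1.35(494.3) + 1.7(197.1) + 0.5(313.1) = 1158.9
C3: 1.0(494.3) - 1.0(215.2) = 494.3 - 215.2 = 279.1
C4: 1.35(494.3) + 1.4(215.2) + 0.5(25.6) + 0.5(197.1) = 1079.9
C5: 1.4(494.3) = 692.0
C6: 1.3(494.3) + 1.4(313.1) + 0.75(215.2) = 642.6 + 438.3 + 161.4 = 1242.3
Combination 6 governs: N_u = 1242.3 kN.

1242.3 kN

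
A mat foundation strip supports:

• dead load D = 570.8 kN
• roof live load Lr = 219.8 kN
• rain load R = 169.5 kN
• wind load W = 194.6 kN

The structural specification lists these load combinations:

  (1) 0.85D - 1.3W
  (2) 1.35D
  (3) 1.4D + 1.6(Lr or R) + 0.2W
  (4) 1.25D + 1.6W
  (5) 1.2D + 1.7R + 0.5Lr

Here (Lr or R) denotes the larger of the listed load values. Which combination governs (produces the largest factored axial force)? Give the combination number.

Combination 3

(Lr or R) → Lr = 219.8 kN.
(1) 0.85(570.8) - 1.3(194.6) = 485.2 - 253.0 = 232.2
(2) 1.35(570.8) = 770.6
(3) 1.4(570.8) + 1.6(219.8) + 0.2(194.6) = 799.1 + 351.7 + 38.9 = 1189.7
(4) 1.25(570.8) + 1.6(194.6) = 713.5 + 311.4 = 1024.9
(5) 1.2(570.8) + 1.7(169.5) + 0.5(219.8) = 1083.0
The largest value is 1189.7 kN from combination 3.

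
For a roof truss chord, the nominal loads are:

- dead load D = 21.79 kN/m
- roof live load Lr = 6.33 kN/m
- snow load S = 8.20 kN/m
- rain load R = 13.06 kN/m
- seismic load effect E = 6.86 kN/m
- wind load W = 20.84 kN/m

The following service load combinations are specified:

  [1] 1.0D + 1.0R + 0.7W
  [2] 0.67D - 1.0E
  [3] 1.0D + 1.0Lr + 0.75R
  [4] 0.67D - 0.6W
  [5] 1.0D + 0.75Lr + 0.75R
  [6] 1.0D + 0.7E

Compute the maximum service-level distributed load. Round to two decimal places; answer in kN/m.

49.44 kN/m

[1] 1.0(21.79) + 1.0(13.06) + 0.7(20.84) = 21.79 + 13.06 + 14.59 = 49.44
[2] 0.67(21.79) - 1.0(6.86) = 14.60 - 6.86 = 7.74
[3] 1.0(21.79) + 1.0(6.33) + 0.75(13.06) = 21.79 + 6.33 + 9.80 = 37.92
[4] 0.67(21.79) - 0.6(20.84) = 14.60 - 12.50 = 2.10
[5] 1.0(21.79) + 0.75(6.33) + 0.75(13.06) = 36.33
[6] 1.0(21.79) + 0.7(6.86) = 21.79 + 4.80 = 26.59
Combination 1 governs: w = 49.44 kN/m.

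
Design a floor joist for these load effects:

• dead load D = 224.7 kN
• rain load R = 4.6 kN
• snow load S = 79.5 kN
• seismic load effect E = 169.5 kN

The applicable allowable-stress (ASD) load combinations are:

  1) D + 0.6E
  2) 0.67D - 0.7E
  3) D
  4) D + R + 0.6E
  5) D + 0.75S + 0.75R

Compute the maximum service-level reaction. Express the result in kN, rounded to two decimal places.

1) 1.0(224.7) + 0.6(169.5) = 224.70 + 101.70 = 326.40
2) 0.67(224.7) - 0.7(169.5) = 150.55 - 118.65 = 31.90
3) 1.0(224.7) = 224.70
4) 1.0(224.7) + 1.0(4.6) + 0.6(169.5) = 224.70 + 4.60 + 101.70 = 331.00
5) 1.0(224.7) + 0.75(79.5) + 0.75(4.6) = 224.70 + 59.63 + 3.45 = 287.78
Combination 4 governs: V = 331.00 kN.

331.00 kN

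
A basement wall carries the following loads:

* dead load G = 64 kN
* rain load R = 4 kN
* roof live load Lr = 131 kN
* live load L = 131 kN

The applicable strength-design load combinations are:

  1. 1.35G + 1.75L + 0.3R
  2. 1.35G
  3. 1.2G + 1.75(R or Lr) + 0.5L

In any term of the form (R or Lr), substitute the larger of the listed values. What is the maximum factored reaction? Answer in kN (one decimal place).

(R or Lr) → Lr = 131 kN.
1. 1.35(64) + 1.75(131) + 0.3(4) = 86.4 + 229.3 + 1.2 = 316.9
2. 1.35(64) = 86.4
3. 1.2(64) + 1.75(131) + 0.5(131) = 76.8 + 229.3 + 65.5 = 371.6
The controlling combination is 3, giving 371.6 kN.

371.6 kN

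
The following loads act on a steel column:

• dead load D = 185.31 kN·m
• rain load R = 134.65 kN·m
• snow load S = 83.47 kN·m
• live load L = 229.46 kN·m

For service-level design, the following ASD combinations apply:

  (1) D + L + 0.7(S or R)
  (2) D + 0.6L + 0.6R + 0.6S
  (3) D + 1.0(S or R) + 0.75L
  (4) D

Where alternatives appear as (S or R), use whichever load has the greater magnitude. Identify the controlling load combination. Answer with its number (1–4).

(S or R) → R = 134.65 kN·m.
(1) 1.0(185.31) + 1.0(229.46) + 0.7(134.65) = 185.31 + 229.46 + 94.26 = 509.03
(2) 1.0(185.31) + 0.6(229.46) + 0.6(134.65) + 0.6(83.47) = 185.31 + 137.68 + 80.79 + 50.08 = 453.86
(3) 1.0(185.31) + 1.0(134.65) + 0.75(229.46) = 185.31 + 134.65 + 172.10 = 492.06
(4) 1.0(185.31) = 185.31
The largest value is 509.03 kN·m from combination 1.

Combination 1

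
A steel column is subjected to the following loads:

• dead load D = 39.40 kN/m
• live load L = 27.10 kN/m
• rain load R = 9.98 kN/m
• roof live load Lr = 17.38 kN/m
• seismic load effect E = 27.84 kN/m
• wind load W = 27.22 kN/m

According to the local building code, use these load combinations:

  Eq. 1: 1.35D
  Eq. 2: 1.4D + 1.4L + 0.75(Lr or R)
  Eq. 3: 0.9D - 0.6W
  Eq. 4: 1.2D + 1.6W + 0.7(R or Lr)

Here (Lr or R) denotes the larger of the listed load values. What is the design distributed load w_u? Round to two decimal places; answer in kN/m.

(Lr or R) → Lr = 17.38 kN/m; (R or Lr) → Lr = 17.38 kN/m.
Eq. 1: 1.35(39.40) = 53.19
Eq. 2: 1.4(39.40) + 1.4(27.10) + 0.75(17.38) = 106.14
Eq. 3: 0.9(39.40) - 0.6(27.22) = 19.13
Eq. 4: 1.2(39.40) + 1.6(27.22) + 0.7(17.38) = 103.00
Maximum is from combination 2.

106.14 kN/m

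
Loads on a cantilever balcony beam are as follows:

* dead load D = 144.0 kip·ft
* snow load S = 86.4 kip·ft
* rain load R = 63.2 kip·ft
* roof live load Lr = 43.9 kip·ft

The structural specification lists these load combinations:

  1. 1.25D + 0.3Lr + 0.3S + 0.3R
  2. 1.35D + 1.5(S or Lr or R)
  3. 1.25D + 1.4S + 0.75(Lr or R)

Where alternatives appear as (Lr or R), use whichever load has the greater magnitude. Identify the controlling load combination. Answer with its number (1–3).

(S or Lr or R) → S = 86.4 kip·ft; (Lr or R) → R = 63.2 kip·ft.
1. 1.25(144.0) + 0.3(43.9) + 0.3(86.4) + 0.3(63.2) = 180.0 + 13.2 + 25.9 + 19.0 = 238.1
2. 1.35(144.0) + 1.5(86.4) = 194.4 + 129.6 = 324.0
3. 1.25(144.0) + 1.4(86.4) + 0.75(63.2) = 180.0 + 121.0 + 47.4 = 348.4
The largest value is 348.4 kip·ft from combination 3.

Combination 3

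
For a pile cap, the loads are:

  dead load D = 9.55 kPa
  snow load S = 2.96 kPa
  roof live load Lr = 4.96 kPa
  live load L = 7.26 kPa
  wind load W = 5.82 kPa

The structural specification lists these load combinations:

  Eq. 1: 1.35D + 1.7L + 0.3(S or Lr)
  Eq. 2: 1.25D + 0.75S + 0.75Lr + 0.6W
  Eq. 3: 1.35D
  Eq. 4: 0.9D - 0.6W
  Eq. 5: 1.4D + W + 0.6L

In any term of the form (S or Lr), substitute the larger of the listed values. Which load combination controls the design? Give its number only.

(S or Lr) → Lr = 4.96 kPa.
Eq. 1: 1.35(9.55) + 1.7(7.26) + 0.3(4.96) = 12.89 + 12.34 + 1.49 = 26.72
Eq. 2: 1.25(9.55) + 0.75(2.96) + 0.75(4.96) + 0.6(5.82) = 11.94 + 2.22 + 3.72 + 3.49 = 21.37
Eq. 3: 1.35(9.55) = 12.89
Eq. 4: 0.9(9.55) - 0.6(5.82) = 5.10
Eq. 5: 1.4(9.55) + 1.0(5.82) + 0.6(7.26) = 13.37 + 5.82 + 4.36 = 23.55
The largest value is 26.72 kPa from combination 1.

Combination 1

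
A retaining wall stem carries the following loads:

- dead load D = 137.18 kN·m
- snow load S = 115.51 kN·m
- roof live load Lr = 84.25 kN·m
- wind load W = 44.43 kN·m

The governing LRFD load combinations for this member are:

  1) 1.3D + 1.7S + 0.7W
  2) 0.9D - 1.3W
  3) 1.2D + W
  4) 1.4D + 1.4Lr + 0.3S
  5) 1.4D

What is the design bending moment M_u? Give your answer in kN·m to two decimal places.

405.80 kN·m

1) 1.3(137.18) + 1.7(115.51) + 0.7(44.43) = 178.33 + 196.37 + 31.10 = 405.80
2) 0.9(137.18) - 1.3(44.43) = 123.46 - 57.76 = 65.70
3) 1.2(137.18) + 1.0(44.43) = 164.62 + 44.43 = 209.05
4) 1.4(137.18) + 1.4(84.25) + 0.3(115.51) = 344.66
5) 1.4(137.18) = 192.05
Maximum is from combination 1.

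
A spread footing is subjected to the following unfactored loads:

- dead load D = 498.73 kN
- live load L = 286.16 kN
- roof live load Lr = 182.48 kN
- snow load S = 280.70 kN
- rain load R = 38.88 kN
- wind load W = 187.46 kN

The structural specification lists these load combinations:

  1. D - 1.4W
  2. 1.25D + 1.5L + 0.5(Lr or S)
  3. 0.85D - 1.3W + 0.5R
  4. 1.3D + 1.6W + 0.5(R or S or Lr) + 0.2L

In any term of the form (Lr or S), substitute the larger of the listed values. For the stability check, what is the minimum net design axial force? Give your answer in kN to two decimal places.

199.66 kN

(Lr or S) → S = 280.70 kN; (R or S or Lr) → S = 280.70 kN.
1. 1.0(498.73) - 1.4(187.46) = 498.73 - 262.44 = 236.29
2. 1.25(498.73) + 1.5(286.16) + 0.5(280.70) = 623.41 + 429.24 + 140.35 = 1193.00
3. 0.85(498.73) - 1.3(187.46) + 0.5(38.88) = 423.92 - 243.70 + 19.44 = 199.66
4. 1.3(498.73) + 1.6(187.46) + 0.5(280.70) + 0.2(286.16) = 648.35 + 299.94 + 140.35 + 57.23 = 1145.87
Combination 3 gives the minimum: 199.66 kN.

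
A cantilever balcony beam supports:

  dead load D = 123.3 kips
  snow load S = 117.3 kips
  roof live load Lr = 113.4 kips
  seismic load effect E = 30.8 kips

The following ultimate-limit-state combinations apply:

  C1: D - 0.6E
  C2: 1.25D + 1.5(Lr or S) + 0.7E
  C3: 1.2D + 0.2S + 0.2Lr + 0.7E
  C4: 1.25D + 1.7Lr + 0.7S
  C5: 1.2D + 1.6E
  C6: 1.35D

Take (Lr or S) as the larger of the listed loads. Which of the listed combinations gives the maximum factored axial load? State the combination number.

(Lr or S) → S = 117.3 kips.
C1: 1.0(123.3) - 0.6(30.8) = 104.82
C2: 1.25(123.3) + 1.5(117.3) + 0.7(30.8) = 351.64
C3: 1.2(123.3) + 0.2(117.3) + 0.2(113.4) + 0.7(30.8) = 215.66
C4: 1.25(123.3) + 1.7(113.4) + 0.7(117.3) = 429.02
C5: 1.2(123.3) + 1.6(30.8) = 197.24
C6: 1.35(123.3) = 166.46
The largest value is 429.02 kips from combination 4.

Combination 4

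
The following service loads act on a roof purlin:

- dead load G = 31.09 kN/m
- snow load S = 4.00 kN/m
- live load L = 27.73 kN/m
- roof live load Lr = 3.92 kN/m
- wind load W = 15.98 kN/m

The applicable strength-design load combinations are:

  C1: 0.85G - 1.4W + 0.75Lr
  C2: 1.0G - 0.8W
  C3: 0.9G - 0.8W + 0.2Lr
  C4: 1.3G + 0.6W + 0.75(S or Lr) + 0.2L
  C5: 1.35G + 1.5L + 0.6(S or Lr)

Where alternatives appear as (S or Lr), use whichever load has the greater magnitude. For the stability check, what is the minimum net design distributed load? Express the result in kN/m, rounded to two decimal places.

6.99 kN/m

(S or Lr) → S = 4.00 kN/m.
C1: 0.85(31.09) - 1.4(15.98) + 0.75(3.92) = 6.99
C2: 1.0(31.09) - 0.8(15.98) = 18.31
C3: 0.9(31.09) - 0.8(15.98) + 0.2(3.92) = 15.98
C4: 1.3(31.09) + 0.6(15.98) + 0.75(4.00) + 0.2(27.73) = 58.55
C5: 1.35(31.09) + 1.5(27.73) + 0.6(4.00) = 85.97
Combination 1 gives the minimum: 6.99 kN/m.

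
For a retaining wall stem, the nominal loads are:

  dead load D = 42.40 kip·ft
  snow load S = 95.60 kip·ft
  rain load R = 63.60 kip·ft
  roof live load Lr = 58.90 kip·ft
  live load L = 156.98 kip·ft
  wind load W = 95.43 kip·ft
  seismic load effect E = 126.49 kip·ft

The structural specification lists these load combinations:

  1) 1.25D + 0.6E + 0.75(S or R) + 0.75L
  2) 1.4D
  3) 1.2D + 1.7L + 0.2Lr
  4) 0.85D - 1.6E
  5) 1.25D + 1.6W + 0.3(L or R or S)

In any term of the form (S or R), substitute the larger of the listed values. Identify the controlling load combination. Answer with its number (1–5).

(S or R) → S = 95.60 kip·ft; (L or R or S) → L = 156.98 kip·ft.
1) 1.25(42.40) + 0.6(126.49) + 0.75(95.60) + 0.75(156.98) = 53.00 + 75.89 + 71.70 + 117.74 = 318.33
2) 1.4(42.40) = 59.36
3) 1.2(42.40) + 1.7(156.98) + 0.2(58.90) = 50.88 + 266.87 + 11.78 = 329.53
4) 0.85(42.40) - 1.6(126.49) = 36.04 - 202.38 = -166.34
5) 1.25(42.40) + 1.6(95.43) + 0.3(156.98) = 53.00 + 152.69 + 47.09 = 252.78
The largest value is 329.53 kip·ft from combination 3.

Combination 3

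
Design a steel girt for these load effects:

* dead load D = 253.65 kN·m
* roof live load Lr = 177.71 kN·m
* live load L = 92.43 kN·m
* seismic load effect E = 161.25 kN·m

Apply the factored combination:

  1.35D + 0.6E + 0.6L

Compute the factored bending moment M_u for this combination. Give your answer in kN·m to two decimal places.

494.64 kN·m

1.35(253.65) + 0.6(161.25) + 0.6(92.43) = 494.64
M_u = 494.64 kN·m.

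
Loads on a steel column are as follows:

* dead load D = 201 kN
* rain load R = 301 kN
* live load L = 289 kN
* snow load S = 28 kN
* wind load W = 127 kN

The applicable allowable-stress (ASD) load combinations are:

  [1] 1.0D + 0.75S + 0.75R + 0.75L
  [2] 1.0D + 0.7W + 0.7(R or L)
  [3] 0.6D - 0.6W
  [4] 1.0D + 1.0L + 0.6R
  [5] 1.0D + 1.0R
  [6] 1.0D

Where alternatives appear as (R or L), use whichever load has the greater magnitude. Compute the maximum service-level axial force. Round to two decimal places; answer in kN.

(R or L) → R = 301 kN.
[1] 1.0(201) + 0.75(28) + 0.75(301) + 0.75(289) = 664.50
[2] 1.0(201) + 0.7(127) + 0.7(301) = 500.60
[3] 0.6(201) - 0.6(127) = 44.40
[4] 1.0(201) + 1.0(289) + 0.6(301) = 670.60
[5] 1.0(201) + 1.0(301) = 502.00
[6] 1.0(201) = 201.00
The controlling combination is 4, giving 670.60 kN.

670.60 kN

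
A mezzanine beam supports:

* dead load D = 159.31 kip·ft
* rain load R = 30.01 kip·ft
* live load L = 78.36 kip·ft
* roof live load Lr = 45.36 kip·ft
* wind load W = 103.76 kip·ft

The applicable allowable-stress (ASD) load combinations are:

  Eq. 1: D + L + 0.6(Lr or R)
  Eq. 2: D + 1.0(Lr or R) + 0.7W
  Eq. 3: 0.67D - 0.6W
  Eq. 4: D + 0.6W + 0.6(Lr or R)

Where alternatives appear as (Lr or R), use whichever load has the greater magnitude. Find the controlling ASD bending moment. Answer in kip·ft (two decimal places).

277.30 kip·ft

(Lr or R) → Lr = 45.36 kip·ft.
Eq. 1: 1.0(159.31) + 1.0(78.36) + 0.6(45.36) = 159.31 + 78.36 + 27.22 = 264.89
Eq. 2: 1.0(159.31) + 1.0(45.36) + 0.7(103.76) = 159.31 + 45.36 + 72.63 = 277.30
Eq. 3: 0.67(159.31) - 0.6(103.76) = 106.74 - 62.26 = 44.48
Eq. 4: 1.0(159.31) + 0.6(103.76) + 0.6(45.36) = 248.78
Maximum is from combination 2.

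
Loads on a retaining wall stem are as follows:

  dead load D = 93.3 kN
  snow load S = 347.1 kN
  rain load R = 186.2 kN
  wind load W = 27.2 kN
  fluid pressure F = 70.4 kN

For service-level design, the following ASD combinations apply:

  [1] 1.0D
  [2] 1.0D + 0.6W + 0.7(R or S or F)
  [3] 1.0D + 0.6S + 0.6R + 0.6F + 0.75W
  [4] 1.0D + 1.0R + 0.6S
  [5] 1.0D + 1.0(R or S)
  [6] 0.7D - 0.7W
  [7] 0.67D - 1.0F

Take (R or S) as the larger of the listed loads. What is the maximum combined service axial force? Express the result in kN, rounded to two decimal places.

(R or S or F) → S = 347.1 kN; (R or S) → S = 347.1 kN.
[1] 1.0(93.3) = 93.30
[2] 1.0(93.3) + 0.6(27.2) + 0.7(347.1) = 93.30 + 16.32 + 242.97 = 352.59
[3] 1.0(93.3) + 0.6(347.1) + 0.6(186.2) + 0.6(70.4) + 0.75(27.2) = 93.30 + 208.26 + 111.72 + 42.24 + 20.40 = 475.92
[4] 1.0(93.3) + 1.0(186.2) + 0.6(347.1) = 93.30 + 186.20 + 208.26 = 487.76
[5] 1.0(93.3) + 1.0(347.1) = 93.30 + 347.10 = 440.40
[6] 0.7(93.3) - 0.7(27.2) = 65.31 - 19.04 = 46.27
[7] 0.67(93.3) - 1.0(70.4) = 62.51 - 70.40 = -7.89
The controlling combination is 4, giving 487.76 kN.

487.76 kN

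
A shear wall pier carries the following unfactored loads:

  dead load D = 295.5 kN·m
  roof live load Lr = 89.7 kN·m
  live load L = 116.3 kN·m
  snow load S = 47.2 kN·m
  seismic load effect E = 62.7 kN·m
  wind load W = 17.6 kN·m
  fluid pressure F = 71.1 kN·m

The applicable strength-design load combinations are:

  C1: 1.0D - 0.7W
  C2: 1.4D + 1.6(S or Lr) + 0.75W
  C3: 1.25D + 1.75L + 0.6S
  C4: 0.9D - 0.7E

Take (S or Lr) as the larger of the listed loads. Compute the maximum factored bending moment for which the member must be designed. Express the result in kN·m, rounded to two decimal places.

(S or Lr) → Lr = 89.7 kN·m.
C1: 1.0(295.5) - 0.7(17.6) = 283.18
C2: 1.4(295.5) + 1.6(89.7) + 0.75(17.6) = 570.42
C3: 1.25(295.5) + 1.75(116.3) + 0.6(47.2) = 601.22
C4: 0.9(295.5) - 0.7(62.7) = 222.06
Combination 3 governs: M_u = 601.22 kN·m.

601.22 kN·m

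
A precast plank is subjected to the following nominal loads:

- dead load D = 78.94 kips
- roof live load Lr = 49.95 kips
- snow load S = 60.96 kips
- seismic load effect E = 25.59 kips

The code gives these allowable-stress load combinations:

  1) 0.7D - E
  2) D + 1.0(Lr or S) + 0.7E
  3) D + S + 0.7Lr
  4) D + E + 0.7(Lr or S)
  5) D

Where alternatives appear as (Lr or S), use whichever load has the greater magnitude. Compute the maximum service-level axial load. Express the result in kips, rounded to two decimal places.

(Lr or S) → S = 60.96 kips.
1) 0.7(78.94) - 1.0(25.59) = 29.67
2) 1.0(78.94) + 1.0(60.96) + 0.7(25.59) = 157.81
3) 1.0(78.94) + 1.0(60.96) + 0.7(49.95) = 174.87
4) 1.0(78.94) + 1.0(25.59) + 0.7(60.96) = 147.20
5) 1.0(78.94) = 78.94
The controlling combination is 3, giving 174.87 kips.

174.87 kips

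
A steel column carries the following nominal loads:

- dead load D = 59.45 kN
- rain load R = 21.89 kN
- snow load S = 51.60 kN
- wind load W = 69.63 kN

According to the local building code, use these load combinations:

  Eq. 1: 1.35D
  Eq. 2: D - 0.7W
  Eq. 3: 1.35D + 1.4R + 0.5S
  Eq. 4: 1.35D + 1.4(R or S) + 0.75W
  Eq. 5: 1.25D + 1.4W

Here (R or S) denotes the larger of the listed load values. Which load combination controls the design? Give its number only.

(R or S) → S = 51.60 kN.
Eq. 1: 1.35(59.45) = 80.26
Eq. 2: 1.0(59.45) - 0.7(69.63) = 59.45 - 48.74 = 10.71
Eq. 3: 1.35(59.45) + 1.4(21.89) + 0.5(51.60) = 136.70
Eq. 4: 1.35(59.45) + 1.4(51.60) + 0.75(69.63) = 80.26 + 72.24 + 52.22 = 204.72
Eq. 5: 1.25(59.45) + 1.4(69.63) = 74.31 + 97.48 = 171.79
The largest value is 204.72 kN from combination 4.

Combination 4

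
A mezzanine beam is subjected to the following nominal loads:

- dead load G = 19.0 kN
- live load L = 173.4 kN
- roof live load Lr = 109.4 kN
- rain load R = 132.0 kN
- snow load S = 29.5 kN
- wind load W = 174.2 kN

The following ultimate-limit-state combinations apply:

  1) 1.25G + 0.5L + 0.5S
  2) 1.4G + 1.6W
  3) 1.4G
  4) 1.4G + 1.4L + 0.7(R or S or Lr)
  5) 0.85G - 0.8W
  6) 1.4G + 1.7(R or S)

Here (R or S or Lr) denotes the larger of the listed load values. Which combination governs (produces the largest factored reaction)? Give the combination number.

Combination 4

(R or S or Lr) → R = 132.0 kN; (R or S) → R = 132.0 kN.
1) 1.25(19.0) + 0.5(173.4) + 0.5(29.5) = 23.75 + 86.70 + 14.75 = 125.20
2) 1.4(19.0) + 1.6(174.2) = 26.60 + 278.72 = 305.32
3) 1.4(19.0) = 26.60
4) 1.4(19.0) + 1.4(173.4) + 0.7(132.0) = 26.60 + 242.76 + 92.40 = 361.76
5) 0.85(19.0) - 0.8(174.2) = 16.15 - 139.36 = -123.21
6) 1.4(19.0) + 1.7(132.0) = 26.60 + 224.40 = 251.00
The largest value is 361.76 kN from combination 4.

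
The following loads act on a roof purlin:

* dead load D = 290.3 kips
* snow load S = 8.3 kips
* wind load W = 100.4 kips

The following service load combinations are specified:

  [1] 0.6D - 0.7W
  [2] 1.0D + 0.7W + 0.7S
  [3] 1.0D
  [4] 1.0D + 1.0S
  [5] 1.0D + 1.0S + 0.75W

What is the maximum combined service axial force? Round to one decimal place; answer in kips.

373.9 kips

[1] 0.6(290.3) - 0.7(100.4) = 174.2 - 70.3 = 103.9
[2] 1.0(290.3) + 0.7(100.4) + 0.7(8.3) = 290.3 + 70.3 + 5.8 = 366.4
[3] 1.0(290.3) = 290.3
[4] 1.0(290.3) + 1.0(8.3) = 290.3 + 8.3 = 298.6
[5] 1.0(290.3) + 1.0(8.3) + 0.75(100.4) = 290.3 + 8.3 + 75.3 = 373.9
Combination 5 governs: P = 373.9 kips.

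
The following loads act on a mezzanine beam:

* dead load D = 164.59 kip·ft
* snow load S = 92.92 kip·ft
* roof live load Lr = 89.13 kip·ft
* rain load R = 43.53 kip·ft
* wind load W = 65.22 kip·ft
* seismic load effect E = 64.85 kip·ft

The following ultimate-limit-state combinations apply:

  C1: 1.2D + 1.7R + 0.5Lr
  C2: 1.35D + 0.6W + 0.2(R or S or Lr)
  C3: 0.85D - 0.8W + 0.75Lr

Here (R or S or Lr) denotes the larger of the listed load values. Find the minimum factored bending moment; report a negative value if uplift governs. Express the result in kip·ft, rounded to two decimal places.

(R or S or Lr) → S = 92.92 kip·ft.
C1: 1.2(164.59) + 1.7(43.53) + 0.5(89.13) = 316.07
C2: 1.35(164.59) + 0.6(65.22) + 0.2(92.92) = 222.20 + 39.13 + 18.58 = 279.91
C3: 0.85(164.59) - 0.8(65.22) + 0.75(89.13) = 139.90 - 52.18 + 66.85 = 154.57
Combination 3 gives the minimum: 154.57 kip·ft.

154.57 kip·ft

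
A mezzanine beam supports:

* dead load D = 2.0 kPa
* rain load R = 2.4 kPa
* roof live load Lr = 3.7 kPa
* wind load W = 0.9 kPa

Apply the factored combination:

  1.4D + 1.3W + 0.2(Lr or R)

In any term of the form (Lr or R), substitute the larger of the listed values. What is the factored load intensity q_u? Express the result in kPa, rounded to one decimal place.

4.7 kPa

(Lr or R) → Lr = 3.7 kPa.
1.4(2.0) + 1.3(0.9) + 0.2(3.7) = 4.7
q_u = 4.7 kPa.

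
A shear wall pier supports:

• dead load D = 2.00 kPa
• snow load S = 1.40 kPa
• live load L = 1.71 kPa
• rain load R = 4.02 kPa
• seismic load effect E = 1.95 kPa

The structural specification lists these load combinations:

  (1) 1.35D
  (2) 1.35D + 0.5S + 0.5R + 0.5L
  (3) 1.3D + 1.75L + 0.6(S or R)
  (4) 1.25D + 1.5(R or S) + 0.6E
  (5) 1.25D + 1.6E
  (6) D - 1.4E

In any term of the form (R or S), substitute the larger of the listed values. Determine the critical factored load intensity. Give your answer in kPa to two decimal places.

9.70 kPa

(S or R) → R = 4.02 kPa; (R or S) → R = 4.02 kPa.
(1) 1.35(2.00) = 2.70
(2) 1.35(2.00) + 0.5(1.40) + 0.5(4.02) + 0.5(1.71) = 2.70 + 0.70 + 2.01 + 0.86 = 6.27
(3) 1.3(2.00) + 1.75(1.71) + 0.6(4.02) = 2.60 + 2.99 + 2.41 = 8.00
(4) 1.25(2.00) + 1.5(4.02) + 0.6(1.95) = 2.50 + 6.03 + 1.17 = 9.70
(5) 1.25(2.00) + 1.6(1.95) = 2.50 + 3.12 = 5.62
(6) 1.0(2.00) - 1.4(1.95) = 2.00 - 2.73 = -0.73
Maximum is from combination 4.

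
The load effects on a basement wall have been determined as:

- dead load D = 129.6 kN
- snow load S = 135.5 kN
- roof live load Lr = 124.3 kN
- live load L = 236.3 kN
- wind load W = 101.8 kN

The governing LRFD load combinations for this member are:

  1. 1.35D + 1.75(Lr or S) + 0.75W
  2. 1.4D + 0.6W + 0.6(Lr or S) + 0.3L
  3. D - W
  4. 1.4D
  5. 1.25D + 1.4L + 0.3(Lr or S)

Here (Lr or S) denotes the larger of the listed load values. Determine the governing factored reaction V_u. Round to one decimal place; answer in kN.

533.5 kN

(Lr or S) → S = 135.5 kN.
1. 1.35(129.6) + 1.75(135.5) + 0.75(101.8) = 488.4
2. 1.4(129.6) + 0.6(101.8) + 0.6(135.5) + 0.3(236.3) = 181.4 + 61.1 + 81.3 + 70.9 = 394.7
3. 1.0(129.6) - 1.0(101.8) = 129.6 - 101.8 = 27.8
4. 1.4(129.6) = 181.4
5. 1.25(129.6) + 1.4(236.3) + 0.3(135.5) = 162.0 + 330.8 + 40.7 = 533.5
Maximum is from combination 5.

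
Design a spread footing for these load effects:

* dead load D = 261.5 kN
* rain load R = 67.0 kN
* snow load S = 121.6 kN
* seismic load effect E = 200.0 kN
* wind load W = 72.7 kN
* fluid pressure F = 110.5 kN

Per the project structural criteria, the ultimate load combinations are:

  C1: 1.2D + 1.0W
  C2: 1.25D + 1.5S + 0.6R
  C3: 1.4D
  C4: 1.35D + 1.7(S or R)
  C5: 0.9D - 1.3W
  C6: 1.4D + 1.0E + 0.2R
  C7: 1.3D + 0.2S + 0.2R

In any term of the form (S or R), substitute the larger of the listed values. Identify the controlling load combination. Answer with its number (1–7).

(S or R) → S = 121.6 kN.
C1: 1.2(261.5) + 1.0(72.7) = 313.80 + 72.70 = 386.50
C2: 1.25(261.5) + 1.5(121.6) + 0.6(67.0) = 326.88 + 182.40 + 40.20 = 549.48
C3: 1.4(261.5) = 366.10
C4: 1.35(261.5) + 1.7(121.6) = 353.03 + 206.72 = 559.75
C5: 0.9(261.5) - 1.3(72.7) = 235.35 - 94.51 = 140.84
C6: 1.4(261.5) + 1.0(200.0) + 0.2(67.0) = 366.10 + 200.00 + 13.40 = 579.50
C7: 1.3(261.5) + 0.2(121.6) + 0.2(67.0) = 339.95 + 24.32 + 13.40 = 377.67
The largest value is 579.50 kN from combination 6.

Combination 6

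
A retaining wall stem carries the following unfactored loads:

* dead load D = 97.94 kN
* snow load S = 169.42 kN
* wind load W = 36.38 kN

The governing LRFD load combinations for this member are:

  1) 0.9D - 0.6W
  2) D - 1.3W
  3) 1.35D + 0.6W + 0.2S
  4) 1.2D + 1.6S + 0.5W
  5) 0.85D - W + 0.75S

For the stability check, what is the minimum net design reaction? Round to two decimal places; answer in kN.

1) 0.9(97.94) - 0.6(36.38) = 88.15 - 21.83 = 66.32
2) 1.0(97.94) - 1.3(36.38) = 97.94 - 47.29 = 50.65
3) 1.35(97.94) + 0.6(36.38) + 0.2(169.42) = 132.22 + 21.83 + 33.88 = 187.93
4) 1.2(97.94) + 1.6(169.42) + 0.5(36.38) = 117.53 + 271.07 + 18.19 = 406.79
5) 0.85(97.94) - 1.0(36.38) + 0.75(169.42) = 173.93
Combination 2 gives the minimum: 50.65 kN.

50.65 kN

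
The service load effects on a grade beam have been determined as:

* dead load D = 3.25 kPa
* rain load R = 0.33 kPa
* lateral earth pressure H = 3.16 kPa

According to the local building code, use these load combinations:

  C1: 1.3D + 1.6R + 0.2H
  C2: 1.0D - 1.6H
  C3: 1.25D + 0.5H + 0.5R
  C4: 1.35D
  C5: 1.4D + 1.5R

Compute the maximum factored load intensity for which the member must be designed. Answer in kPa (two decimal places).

C1: 1.3(3.25) + 1.6(0.33) + 0.2(3.16) = 5.39
C2: 1.0(3.25) - 1.6(3.16) = -1.81
C3: 1.25(3.25) + 0.5(3.16) + 0.5(0.33) = 5.81
C4: 1.35(3.25) = 4.39
C5: 1.4(3.25) + 1.5(0.33) = 5.05
Combination 3 governs: q_u = 5.81 kPa.

5.81 kPa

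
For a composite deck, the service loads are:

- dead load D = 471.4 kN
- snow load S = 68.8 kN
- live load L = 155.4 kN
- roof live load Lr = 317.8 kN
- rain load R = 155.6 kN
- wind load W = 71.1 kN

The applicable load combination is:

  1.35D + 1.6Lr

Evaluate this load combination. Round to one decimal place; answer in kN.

1144.9 kN

1.35(471.4) + 1.6(317.8) = 1144.9
N_u = 1144.9 kN.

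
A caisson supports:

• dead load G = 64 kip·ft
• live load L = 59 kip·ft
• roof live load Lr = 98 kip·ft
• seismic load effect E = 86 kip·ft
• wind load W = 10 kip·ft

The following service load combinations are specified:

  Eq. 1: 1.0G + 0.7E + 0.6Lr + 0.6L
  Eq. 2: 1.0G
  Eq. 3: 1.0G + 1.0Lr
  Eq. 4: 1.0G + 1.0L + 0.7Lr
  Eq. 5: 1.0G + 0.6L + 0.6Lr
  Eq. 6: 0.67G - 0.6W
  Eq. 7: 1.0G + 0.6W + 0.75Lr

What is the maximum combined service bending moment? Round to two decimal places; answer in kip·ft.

218.40 kip·ft

Eq. 1: 1.0(64) + 0.7(86) + 0.6(98) + 0.6(59) = 64.00 + 60.20 + 58.80 + 35.40 = 218.40
Eq. 2: 1.0(64) = 64.00
Eq. 3: 1.0(64) + 1.0(98) = 64.00 + 98.00 = 162.00
Eq. 4: 1.0(64) + 1.0(59) + 0.7(98) = 64.00 + 59.00 + 68.60 = 191.60
Eq. 5: 1.0(64) + 0.6(59) + 0.6(98) = 64.00 + 35.40 + 58.80 = 158.20
Eq. 6: 0.67(64) - 0.6(10) = 42.88 - 6.00 = 36.88
Eq. 7: 1.0(64) + 0.6(10) + 0.75(98) = 64.00 + 6.00 + 73.50 = 143.50
Combination 1 governs: M = 218.40 kip·ft.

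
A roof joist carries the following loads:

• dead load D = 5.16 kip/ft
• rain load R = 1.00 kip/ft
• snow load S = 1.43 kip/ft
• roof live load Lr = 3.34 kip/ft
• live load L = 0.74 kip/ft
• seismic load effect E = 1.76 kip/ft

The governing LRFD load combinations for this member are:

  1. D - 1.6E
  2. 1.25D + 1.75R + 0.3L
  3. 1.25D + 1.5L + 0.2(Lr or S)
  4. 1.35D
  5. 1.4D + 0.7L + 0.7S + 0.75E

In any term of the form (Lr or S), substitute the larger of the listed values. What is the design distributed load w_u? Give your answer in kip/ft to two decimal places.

(Lr or S) → Lr = 3.34 kip/ft.
1. 1.0(5.16) - 1.6(1.76) = 5.16 - 2.82 = 2.34
2. 1.25(5.16) + 1.75(1.00) + 0.3(0.74) = 6.45 + 1.75 + 0.22 = 8.42
3. 1.25(5.16) + 1.5(0.74) + 0.2(3.34) = 6.45 + 1.11 + 0.67 = 8.23
4. 1.35(5.16) = 6.97
5. 1.4(5.16) + 0.7(0.74) + 0.7(1.43) + 0.75(1.76) = 7.22 + 0.52 + 1.00 + 1.32 = 10.06
The controlling combination is 5, giving 10.06 kip/ft.

10.06 kip/ft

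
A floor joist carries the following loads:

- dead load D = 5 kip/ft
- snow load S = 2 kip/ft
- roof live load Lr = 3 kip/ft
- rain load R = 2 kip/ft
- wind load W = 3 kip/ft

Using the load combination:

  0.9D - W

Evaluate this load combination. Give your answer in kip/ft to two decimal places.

0.9(5) - 1.0(3) = 4.50 - 3.00 = 1.50
w_u = 1.50 kip/ft.

1.50 kip/ft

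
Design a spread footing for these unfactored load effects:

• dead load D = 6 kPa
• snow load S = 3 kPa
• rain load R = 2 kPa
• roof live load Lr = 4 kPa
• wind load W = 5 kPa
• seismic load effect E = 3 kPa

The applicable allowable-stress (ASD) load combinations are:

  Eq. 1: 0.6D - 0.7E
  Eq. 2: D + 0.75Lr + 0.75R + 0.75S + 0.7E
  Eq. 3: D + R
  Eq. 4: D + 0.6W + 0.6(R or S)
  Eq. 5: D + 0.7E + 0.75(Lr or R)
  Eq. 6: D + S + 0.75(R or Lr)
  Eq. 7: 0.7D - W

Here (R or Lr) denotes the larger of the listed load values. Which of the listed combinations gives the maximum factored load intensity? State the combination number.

(R or S) → S = 3 kPa; (Lr or R) → Lr = 4 kPa; (R or Lr) → Lr = 4 kPa.
Eq. 1: 0.6(6) - 0.7(3) = 3.60 - 2.10 = 1.50
Eq. 2: 1.0(6) + 0.75(4) + 0.75(2) + 0.75(3) + 0.7(3) = 6.00 + 3.00 + 1.50 + 2.25 + 2.10 = 14.85
Eq. 3: 1.0(6) + 1.0(2) = 6.00 + 2.00 = 8.00
Eq. 4: 1.0(6) + 0.6(5) + 0.6(3) = 6.00 + 3.00 + 1.80 = 10.80
Eq. 5: 1.0(6) + 0.7(3) + 0.75(4) = 6.00 + 2.10 + 3.00 = 11.10
Eq. 6: 1.0(6) + 1.0(3) + 0.75(4) = 6.00 + 3.00 + 3.00 = 12.00
Eq. 7: 0.7(6) - 1.0(5) = 4.20 - 5.00 = -0.80
The largest value is 14.85 kPa from combination 2.

Combination 2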